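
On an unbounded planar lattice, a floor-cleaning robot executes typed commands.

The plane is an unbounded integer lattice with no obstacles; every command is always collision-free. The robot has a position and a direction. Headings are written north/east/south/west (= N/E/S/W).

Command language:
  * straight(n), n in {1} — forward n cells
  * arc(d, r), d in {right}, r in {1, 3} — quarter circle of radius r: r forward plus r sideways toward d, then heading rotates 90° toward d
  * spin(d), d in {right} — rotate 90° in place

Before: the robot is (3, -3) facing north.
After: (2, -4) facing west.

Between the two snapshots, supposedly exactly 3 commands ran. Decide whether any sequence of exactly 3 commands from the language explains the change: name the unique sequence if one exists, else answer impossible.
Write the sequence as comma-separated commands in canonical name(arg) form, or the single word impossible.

key: cell and facing (now W) both changed — the 3 commands mix motion and turning
start: (3, -3) facing north
t=1 spin(right) ⇒ (3, -3) facing east
t=2 spin(right) ⇒ (3, -3) facing south
t=3 arc(right, 1) ⇒ (2, -4) facing west
uniquely the one of 64 3-step routes that fits.

spin(right), spin(right), arc(right, 1)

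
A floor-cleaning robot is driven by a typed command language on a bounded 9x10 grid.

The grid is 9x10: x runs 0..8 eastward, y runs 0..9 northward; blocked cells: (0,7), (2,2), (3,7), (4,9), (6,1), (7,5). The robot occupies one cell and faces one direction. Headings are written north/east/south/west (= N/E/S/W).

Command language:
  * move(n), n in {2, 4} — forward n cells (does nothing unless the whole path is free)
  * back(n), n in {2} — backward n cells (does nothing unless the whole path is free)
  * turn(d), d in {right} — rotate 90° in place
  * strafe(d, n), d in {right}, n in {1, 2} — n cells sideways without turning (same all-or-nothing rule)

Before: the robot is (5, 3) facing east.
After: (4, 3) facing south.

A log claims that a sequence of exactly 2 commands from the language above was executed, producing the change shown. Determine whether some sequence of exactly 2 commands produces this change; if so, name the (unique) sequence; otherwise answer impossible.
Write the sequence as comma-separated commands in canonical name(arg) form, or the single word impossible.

turn(right), strafe(right, 1)

key: order matters: swapping turn(right) and strafe(right, 1) lands elsewhere
from: (5, 3) facing east
1. turn(right) → (5, 3) facing south
2. strafe(right, 1) → (4, 3) facing south
all 36 alternatives checked — unique.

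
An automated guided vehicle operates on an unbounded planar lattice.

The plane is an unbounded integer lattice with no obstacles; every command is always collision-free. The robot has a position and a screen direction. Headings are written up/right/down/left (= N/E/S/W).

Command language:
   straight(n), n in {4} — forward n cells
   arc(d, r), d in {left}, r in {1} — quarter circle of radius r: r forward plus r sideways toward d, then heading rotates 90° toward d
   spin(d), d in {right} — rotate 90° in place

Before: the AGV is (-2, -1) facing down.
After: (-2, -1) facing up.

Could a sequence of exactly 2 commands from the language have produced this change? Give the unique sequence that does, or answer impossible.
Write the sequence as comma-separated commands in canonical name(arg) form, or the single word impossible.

key: (-2,-1) unmoved — no command in the sequence translates
start: (-2, -1) facing down
[1] after spin(right): (-2, -1) facing left
[2] after spin(right): (-2, -1) facing up
no rival 2-sequence matches.

spin(right), spin(right)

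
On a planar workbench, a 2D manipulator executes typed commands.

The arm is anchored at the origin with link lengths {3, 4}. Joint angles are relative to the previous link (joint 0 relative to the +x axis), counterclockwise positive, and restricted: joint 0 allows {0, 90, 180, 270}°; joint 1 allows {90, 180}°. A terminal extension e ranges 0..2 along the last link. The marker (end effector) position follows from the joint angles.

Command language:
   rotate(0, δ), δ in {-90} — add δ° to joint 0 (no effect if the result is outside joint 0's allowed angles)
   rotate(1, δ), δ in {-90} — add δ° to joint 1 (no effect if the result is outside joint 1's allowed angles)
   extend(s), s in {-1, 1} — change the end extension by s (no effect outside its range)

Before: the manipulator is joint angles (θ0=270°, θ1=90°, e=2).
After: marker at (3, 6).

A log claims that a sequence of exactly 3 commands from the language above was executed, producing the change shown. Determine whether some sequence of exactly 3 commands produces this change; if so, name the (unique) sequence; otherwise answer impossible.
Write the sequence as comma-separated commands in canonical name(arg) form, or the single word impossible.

rotate(0, -90), rotate(0, -90), rotate(0, -90)

begin: joint angles (θ0=270°, θ1=90°, e=2)
1. rotate(0, -90) → joint angles (θ0=180°, θ1=90°, e=2)
2. rotate(0, -90) → joint angles (θ0=90°, θ1=90°, e=2)
3. rotate(0, -90) → joint angles (θ0=0°, θ1=90°, e=2)
all 64 alternatives checked — unique.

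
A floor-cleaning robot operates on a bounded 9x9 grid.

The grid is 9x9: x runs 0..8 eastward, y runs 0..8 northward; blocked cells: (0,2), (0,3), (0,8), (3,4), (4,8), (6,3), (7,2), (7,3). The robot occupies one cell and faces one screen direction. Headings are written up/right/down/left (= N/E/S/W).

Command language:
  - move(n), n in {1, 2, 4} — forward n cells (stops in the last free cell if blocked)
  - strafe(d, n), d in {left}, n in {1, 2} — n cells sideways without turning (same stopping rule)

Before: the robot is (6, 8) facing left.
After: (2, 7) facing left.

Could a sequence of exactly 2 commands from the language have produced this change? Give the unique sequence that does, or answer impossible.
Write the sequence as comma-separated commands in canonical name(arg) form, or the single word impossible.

key: running move(4) before strafe(left, 1) would end elsewhere — order is forced
from: (6, 8) facing left
1. strafe(left, 1) → (6, 7) facing left
2. move(4) → (2, 7) facing left
no rival 2-sequence matches.

strafe(left, 1), move(4)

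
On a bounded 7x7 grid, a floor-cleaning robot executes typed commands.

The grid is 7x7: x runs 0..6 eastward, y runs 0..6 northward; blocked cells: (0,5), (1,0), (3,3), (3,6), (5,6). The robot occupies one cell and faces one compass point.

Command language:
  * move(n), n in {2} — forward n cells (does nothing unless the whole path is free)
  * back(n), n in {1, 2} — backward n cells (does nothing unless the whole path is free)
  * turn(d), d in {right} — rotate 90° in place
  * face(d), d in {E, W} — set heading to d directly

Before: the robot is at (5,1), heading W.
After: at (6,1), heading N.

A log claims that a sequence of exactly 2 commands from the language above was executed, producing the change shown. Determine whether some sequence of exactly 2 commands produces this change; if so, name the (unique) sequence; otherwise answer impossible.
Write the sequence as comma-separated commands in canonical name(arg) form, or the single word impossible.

back(1), turn(right)

key: running turn(right) before back(1) would end elsewhere — order is forced
begin: at (5,1), heading W
t=1 back(1) ⇒ at (6,1), heading W
t=2 turn(right) ⇒ at (6,1), heading N
uniquely the one of 36 2-step routes that fits.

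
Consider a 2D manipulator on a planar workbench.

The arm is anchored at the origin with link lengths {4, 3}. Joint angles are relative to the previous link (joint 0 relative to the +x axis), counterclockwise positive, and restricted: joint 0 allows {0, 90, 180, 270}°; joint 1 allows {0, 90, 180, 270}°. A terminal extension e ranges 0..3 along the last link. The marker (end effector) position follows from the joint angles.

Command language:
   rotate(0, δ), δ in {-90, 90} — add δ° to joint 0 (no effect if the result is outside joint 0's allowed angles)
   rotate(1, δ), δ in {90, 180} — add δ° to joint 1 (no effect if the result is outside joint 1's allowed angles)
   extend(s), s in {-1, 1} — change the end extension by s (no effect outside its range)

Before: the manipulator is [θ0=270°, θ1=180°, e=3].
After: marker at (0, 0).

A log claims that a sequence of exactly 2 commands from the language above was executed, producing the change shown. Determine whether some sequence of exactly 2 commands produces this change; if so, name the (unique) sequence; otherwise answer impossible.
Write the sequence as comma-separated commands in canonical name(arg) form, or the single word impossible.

extend(-1), extend(-1)

from: [θ0=270°, θ1=180°, e=3]
1. extend(-1) → [θ0=270°, θ1=180°, e=2]
2. extend(-1) → [θ0=270°, θ1=180°, e=1]
no other 2-command option fits: unique.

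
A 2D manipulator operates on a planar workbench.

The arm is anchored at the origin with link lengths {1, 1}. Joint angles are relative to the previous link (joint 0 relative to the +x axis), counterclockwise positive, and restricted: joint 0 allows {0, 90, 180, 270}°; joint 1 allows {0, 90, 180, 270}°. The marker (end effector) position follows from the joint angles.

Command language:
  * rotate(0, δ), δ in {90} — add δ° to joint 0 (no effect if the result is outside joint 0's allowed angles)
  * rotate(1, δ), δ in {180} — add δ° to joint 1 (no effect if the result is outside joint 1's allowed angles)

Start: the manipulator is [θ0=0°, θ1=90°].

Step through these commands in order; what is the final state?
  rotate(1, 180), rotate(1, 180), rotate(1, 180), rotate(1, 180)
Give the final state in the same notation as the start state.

begin: [θ0=0°, θ1=90°]
t=1 rotate(1, 180) ⇒ [θ0=0°, θ1=270°]
t=2 rotate(1, 180) ⇒ [θ0=0°, θ1=90°]
t=3 rotate(1, 180) ⇒ [θ0=0°, θ1=270°]
t=4 rotate(1, 180) ⇒ [θ0=0°, θ1=90°]

[θ0=0°, θ1=90°]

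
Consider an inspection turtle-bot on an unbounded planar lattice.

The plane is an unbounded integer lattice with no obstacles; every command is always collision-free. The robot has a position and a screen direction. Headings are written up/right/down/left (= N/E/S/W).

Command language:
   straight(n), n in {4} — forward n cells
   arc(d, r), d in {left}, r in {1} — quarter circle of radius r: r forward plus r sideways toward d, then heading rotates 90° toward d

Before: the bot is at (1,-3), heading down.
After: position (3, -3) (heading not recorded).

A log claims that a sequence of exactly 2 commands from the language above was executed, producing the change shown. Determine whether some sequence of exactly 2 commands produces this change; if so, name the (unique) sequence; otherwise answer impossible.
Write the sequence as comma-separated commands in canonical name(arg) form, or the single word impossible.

arc(left, 1), arc(left, 1)

initial: at (1,-3), heading down
[1] after arc(left, 1): at (2,-4), heading right
[2] after arc(left, 1): at (3,-3), heading up
uniquely the one of 4 2-step routes that fits.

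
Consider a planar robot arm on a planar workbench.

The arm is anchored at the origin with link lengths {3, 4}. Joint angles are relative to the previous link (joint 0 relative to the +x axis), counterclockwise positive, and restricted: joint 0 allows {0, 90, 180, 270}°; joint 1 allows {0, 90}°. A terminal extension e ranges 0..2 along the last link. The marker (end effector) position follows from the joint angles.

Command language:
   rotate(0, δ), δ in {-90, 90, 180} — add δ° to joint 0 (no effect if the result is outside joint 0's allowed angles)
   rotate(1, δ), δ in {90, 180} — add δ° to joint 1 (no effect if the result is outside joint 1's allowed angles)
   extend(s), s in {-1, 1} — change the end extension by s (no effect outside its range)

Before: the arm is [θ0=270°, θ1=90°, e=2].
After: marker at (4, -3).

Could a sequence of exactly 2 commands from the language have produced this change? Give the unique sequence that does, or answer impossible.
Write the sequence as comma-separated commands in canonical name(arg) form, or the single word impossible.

t0: [θ0=270°, θ1=90°, e=2]
step 1 (extend(-1)): [θ0=270°, θ1=90°, e=1]
step 2 (extend(-1)): [θ0=270°, θ1=90°, e=0]
no rival 2-sequence matches.

extend(-1), extend(-1)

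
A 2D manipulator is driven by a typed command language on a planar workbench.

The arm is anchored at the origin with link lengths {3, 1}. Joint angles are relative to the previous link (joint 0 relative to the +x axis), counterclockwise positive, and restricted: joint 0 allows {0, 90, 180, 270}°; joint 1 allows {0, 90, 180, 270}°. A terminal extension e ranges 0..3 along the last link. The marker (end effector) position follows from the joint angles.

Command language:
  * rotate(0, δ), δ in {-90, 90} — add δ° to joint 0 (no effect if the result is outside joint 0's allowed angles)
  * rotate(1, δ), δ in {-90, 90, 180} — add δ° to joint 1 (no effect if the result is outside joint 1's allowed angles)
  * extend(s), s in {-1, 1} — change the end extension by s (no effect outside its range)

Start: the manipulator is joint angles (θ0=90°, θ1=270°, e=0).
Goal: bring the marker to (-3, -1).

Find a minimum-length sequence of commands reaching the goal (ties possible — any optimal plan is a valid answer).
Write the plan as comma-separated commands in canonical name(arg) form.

start: joint angles (θ0=90°, θ1=270°, e=0)
t=1 rotate(0, 90) ⇒ joint angles (θ0=180°, θ1=270°, e=0)
t=2 rotate(1, 180) ⇒ joint angles (θ0=180°, θ1=90°, e=0)
nothing shorter than 2 reaches the goal.

rotate(0, 90), rotate(1, 180)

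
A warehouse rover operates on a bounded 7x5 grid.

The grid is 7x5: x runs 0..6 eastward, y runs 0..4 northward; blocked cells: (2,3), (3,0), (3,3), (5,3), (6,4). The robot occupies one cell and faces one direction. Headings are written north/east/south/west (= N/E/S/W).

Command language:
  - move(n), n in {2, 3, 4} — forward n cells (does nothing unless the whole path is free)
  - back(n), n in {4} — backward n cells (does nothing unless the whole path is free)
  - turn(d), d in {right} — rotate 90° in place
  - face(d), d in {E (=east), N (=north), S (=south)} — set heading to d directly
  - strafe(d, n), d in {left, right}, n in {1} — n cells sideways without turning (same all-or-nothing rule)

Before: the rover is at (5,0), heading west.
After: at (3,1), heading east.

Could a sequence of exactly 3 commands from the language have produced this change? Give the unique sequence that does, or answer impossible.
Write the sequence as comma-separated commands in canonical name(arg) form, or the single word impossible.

key: position moved to (3,1) AND the heading swung to E — translation plus rotation needed
t0: at (5,0), heading west
1. strafe(right, 1) → at (5,1), heading west
2. move(2) → at (3,1), heading west
3. face(E) → at (3,1), heading east
no rival 3-sequence matches.

strafe(right, 1), move(2), face(E)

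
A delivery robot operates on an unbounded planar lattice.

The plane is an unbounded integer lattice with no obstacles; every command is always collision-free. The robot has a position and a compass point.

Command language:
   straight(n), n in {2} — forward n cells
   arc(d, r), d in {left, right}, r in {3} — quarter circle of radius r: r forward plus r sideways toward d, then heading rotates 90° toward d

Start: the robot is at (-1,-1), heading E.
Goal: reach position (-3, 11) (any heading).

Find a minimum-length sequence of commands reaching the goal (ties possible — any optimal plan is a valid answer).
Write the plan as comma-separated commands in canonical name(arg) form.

arc(left, 3), arc(left, 3), straight(2), arc(right, 3), arc(right, 3)

initial: at (-1,-1), heading E
1. arc(left, 3) → at (2,2), heading N
2. arc(left, 3) → at (-1,5), heading W
3. straight(2) → at (-3,5), heading W
4. arc(right, 3) → at (-6,8), heading N
5. arc(right, 3) → at (-3,11), heading E
no 4-step plan works, so 5 is optimal.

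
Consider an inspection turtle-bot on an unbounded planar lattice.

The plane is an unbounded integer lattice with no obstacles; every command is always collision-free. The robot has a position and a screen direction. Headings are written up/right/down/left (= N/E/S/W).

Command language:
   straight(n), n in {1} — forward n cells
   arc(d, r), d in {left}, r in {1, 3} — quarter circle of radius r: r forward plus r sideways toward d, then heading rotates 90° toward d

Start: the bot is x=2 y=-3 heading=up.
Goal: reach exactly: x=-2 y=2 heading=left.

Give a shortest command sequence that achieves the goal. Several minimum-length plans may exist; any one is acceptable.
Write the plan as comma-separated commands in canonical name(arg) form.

start: x=2 y=-3 heading=up
1. straight(1) → x=2 y=-2 heading=up
2. straight(1) → x=2 y=-1 heading=up
3. arc(left, 3) → x=-1 y=2 heading=left
4. straight(1) → x=-2 y=2 heading=left
nothing shorter than 4 reaches the goal.

straight(1), straight(1), arc(left, 3), straight(1)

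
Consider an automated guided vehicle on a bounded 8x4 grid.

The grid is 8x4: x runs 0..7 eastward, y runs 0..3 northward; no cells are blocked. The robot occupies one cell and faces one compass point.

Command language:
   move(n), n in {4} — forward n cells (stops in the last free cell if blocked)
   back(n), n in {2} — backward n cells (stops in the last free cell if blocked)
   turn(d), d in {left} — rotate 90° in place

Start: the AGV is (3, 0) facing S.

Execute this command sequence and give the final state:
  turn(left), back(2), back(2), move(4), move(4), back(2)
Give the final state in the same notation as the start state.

from: (3, 0) facing S
t=1 turn(left) ⇒ (3, 0) facing E
t=2 back(2) ⇒ (1, 0) facing E
t=3 back(2) ⇒ (0, 0) facing E
t=4 move(4) ⇒ (4, 0) facing E
t=5 move(4) ⇒ (7, 0) facing E
t=6 back(2) ⇒ (5, 0) facing E

(5, 0) facing E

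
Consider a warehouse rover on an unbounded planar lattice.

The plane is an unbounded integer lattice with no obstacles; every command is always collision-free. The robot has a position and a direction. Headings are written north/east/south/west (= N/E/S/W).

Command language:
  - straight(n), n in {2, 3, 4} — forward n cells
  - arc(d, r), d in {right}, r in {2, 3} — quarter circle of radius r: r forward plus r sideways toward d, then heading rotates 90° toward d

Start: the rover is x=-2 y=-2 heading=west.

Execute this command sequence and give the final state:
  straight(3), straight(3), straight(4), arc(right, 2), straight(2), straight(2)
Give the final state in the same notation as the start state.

t0: x=-2 y=-2 heading=west
step 1 (straight(3)): x=-5 y=-2 heading=west
step 2 (straight(3)): x=-8 y=-2 heading=west
step 3 (straight(4)): x=-12 y=-2 heading=west
step 4 (arc(right, 2)): x=-14 y=0 heading=north
step 5 (straight(2)): x=-14 y=2 heading=north
step 6 (straight(2)): x=-14 y=4 heading=north

x=-14 y=4 heading=north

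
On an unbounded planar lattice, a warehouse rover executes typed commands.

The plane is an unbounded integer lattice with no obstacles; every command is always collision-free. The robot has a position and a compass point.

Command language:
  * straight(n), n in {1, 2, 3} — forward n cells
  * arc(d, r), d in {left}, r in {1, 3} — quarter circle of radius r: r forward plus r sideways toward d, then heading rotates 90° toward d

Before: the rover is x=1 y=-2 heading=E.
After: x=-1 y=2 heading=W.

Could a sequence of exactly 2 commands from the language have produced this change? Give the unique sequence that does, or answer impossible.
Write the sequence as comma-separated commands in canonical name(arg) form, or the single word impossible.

key: position moved to (-1,2) AND the heading swung to W — translation plus rotation needed
t0: x=1 y=-2 heading=E
[1] after arc(left, 1): x=2 y=-1 heading=N
[2] after arc(left, 3): x=-1 y=2 heading=W
no rival 2-sequence matches.

arc(left, 1), arc(left, 3)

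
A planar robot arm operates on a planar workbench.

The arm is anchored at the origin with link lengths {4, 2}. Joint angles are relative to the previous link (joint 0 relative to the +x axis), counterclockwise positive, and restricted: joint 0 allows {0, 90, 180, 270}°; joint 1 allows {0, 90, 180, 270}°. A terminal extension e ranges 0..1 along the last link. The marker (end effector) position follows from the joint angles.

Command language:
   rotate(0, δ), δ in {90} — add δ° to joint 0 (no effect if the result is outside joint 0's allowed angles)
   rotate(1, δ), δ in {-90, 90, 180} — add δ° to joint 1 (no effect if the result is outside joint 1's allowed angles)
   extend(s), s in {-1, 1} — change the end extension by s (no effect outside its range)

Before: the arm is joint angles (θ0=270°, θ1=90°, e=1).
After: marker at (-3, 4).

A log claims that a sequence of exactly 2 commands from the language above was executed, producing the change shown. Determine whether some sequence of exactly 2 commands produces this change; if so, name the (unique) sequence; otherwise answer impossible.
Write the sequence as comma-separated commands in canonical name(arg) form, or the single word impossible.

t0: joint angles (θ0=270°, θ1=90°, e=1)
step 1 (rotate(0, 90)): joint angles (θ0=0°, θ1=90°, e=1)
step 2 (rotate(0, 90)): joint angles (θ0=90°, θ1=90°, e=1)
no other 2-command option fits: unique.

rotate(0, 90), rotate(0, 90)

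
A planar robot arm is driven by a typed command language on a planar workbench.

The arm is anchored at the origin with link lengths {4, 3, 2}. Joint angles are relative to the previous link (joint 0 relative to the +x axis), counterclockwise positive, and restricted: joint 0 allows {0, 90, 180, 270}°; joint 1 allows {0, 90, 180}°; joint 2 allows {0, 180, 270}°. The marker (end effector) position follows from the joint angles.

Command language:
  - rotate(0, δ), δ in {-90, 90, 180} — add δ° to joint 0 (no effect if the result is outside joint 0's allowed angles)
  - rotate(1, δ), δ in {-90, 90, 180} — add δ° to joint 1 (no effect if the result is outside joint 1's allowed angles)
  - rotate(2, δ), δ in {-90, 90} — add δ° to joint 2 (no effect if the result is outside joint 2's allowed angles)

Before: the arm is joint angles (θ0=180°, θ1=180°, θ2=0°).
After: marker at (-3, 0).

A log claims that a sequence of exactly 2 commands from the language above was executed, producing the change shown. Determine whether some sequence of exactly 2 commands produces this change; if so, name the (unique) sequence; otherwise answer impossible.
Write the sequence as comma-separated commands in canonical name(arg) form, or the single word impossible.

initial: joint angles (θ0=180°, θ1=180°, θ2=0°)
1. rotate(2, -90) → joint angles (θ0=180°, θ1=180°, θ2=270°)
2. rotate(2, -90) → joint angles (θ0=180°, θ1=180°, θ2=180°)
uniquely the one of 64 2-step routes that fits.

rotate(2, -90), rotate(2, -90)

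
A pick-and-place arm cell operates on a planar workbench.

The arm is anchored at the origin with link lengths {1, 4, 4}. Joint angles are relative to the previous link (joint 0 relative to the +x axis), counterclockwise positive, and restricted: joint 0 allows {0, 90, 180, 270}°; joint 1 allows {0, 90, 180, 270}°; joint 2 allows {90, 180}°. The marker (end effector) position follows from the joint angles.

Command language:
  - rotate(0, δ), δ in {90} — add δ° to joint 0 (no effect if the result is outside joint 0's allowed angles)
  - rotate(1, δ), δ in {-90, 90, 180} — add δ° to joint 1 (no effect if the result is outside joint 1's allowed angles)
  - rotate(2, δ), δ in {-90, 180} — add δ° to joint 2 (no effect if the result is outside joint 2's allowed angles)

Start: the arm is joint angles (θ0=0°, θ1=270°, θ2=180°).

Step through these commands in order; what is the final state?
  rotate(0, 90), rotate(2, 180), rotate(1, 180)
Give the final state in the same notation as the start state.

t0: joint angles (θ0=0°, θ1=270°, θ2=180°)
step 1 (rotate(0, 90)): joint angles (θ0=90°, θ1=270°, θ2=180°)
step 2 (rotate(2, 180)): joint angles (θ0=90°, θ1=270°, θ2=180°)
step 3 (rotate(1, 180)): joint angles (θ0=90°, θ1=90°, θ2=180°)

joint angles (θ0=90°, θ1=90°, θ2=180°)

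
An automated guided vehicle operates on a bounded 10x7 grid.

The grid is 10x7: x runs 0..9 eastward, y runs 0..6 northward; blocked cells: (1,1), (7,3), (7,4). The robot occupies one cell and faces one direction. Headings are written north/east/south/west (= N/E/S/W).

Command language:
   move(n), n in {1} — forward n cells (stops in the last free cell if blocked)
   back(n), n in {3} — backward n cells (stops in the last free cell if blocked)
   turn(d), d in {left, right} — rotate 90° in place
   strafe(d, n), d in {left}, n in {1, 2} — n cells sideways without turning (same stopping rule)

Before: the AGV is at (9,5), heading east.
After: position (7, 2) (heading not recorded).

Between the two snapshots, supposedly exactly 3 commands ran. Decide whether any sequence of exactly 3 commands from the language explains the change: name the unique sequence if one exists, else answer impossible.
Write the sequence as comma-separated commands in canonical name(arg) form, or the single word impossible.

key: running strafe(left, 2) before turn(left) would end elsewhere — order is forced
begin: at (9,5), heading east
1. turn(left) → at (9,5), heading north
2. back(3) → at (9,2), heading north
3. strafe(left, 2) → at (7,2), heading north
no rival 3-sequence matches.

turn(left), back(3), strafe(left, 2)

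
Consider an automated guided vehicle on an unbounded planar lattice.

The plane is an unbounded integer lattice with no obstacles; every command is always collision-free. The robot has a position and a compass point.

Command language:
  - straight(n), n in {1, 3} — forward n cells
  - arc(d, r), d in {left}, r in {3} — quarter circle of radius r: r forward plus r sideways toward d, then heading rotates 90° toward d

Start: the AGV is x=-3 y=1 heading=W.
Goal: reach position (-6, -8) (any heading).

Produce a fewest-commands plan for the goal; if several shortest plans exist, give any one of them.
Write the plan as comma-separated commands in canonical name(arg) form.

arc(left, 3), straight(3), straight(3)

start: x=-3 y=1 heading=W
t=1 arc(left, 3) ⇒ x=-6 y=-2 heading=S
t=2 straight(3) ⇒ x=-6 y=-5 heading=S
t=3 straight(3) ⇒ x=-6 y=-8 heading=S
shorter routes all fall short; 3 is best.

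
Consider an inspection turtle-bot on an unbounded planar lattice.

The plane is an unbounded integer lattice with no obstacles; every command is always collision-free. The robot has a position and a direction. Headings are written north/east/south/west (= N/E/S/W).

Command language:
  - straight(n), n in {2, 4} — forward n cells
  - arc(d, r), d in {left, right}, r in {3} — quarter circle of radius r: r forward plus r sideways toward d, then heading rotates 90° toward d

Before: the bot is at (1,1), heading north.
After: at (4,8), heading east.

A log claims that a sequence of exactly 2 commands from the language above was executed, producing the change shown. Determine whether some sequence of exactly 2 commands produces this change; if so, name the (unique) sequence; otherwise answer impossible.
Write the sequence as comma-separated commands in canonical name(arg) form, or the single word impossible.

straight(4), arc(right, 3)

key: order matters: swapping straight(4) and arc(right, 3) lands elsewhere
begin: at (1,1), heading north
step 1 (straight(4)): at (1,5), heading north
step 2 (arc(right, 3)): at (4,8), heading east
all 16 alternatives checked — unique.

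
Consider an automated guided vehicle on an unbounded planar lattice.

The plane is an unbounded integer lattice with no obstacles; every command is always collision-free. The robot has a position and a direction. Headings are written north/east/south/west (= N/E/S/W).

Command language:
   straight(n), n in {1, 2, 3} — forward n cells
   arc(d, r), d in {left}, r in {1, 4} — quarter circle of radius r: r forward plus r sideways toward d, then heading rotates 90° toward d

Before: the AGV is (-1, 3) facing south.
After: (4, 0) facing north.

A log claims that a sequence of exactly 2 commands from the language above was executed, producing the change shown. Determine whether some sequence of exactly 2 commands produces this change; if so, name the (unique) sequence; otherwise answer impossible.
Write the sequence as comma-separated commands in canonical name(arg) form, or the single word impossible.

arc(left, 4), arc(left, 1)

key: order matters: swapping arc(left, 4) and arc(left, 1) lands elsewhere
from: (-1, 3) facing south
1. arc(left, 4) → (3, -1) facing east
2. arc(left, 1) → (4, 0) facing north
all 25 alternatives checked — unique.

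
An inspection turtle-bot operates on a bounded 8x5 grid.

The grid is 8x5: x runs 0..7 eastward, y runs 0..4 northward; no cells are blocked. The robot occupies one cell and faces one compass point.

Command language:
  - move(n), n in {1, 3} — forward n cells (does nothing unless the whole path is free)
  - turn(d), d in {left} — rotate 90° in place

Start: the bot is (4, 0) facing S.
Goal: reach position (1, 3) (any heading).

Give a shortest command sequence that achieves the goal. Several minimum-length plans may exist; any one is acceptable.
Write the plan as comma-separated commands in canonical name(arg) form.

turn(left), turn(left), move(3), turn(left), move(3)

from: (4, 0) facing S
[1] after turn(left): (4, 0) facing E
[2] after turn(left): (4, 0) facing N
[3] after move(3): (4, 3) facing N
[4] after turn(left): (4, 3) facing W
[5] after move(3): (1, 3) facing W
minimal: 5 command(s), checked below 5.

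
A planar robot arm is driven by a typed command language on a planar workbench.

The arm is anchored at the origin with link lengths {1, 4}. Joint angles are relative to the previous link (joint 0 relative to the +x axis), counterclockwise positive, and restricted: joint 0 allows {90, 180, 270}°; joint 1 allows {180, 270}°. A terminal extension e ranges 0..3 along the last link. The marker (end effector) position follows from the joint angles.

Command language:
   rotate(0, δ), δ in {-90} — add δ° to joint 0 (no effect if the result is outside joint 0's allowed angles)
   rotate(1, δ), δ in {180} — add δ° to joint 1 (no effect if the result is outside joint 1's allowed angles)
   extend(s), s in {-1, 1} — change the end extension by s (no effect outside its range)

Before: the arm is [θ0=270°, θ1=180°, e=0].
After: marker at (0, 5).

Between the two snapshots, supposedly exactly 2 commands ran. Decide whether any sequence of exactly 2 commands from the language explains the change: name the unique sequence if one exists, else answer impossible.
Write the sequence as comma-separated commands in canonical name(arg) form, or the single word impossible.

start: [θ0=270°, θ1=180°, e=0]
step 1 (extend(1)): [θ0=270°, θ1=180°, e=1]
step 2 (extend(1)): [θ0=270°, θ1=180°, e=2]
uniquely the one of 16 2-step routes that fits.

extend(1), extend(1)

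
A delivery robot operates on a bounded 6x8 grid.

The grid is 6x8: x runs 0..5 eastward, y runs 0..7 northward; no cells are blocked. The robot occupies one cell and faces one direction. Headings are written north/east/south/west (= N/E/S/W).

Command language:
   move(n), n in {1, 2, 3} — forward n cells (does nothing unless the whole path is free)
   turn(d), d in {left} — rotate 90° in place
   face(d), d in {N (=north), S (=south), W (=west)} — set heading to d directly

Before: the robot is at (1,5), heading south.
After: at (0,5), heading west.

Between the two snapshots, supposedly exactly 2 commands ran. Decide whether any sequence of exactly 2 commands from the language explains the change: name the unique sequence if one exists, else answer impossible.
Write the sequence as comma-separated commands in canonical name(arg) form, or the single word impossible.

key: order matters: swapping face(W) and move(1) lands elsewhere
t0: at (1,5), heading south
t=1 face(W) ⇒ at (1,5), heading west
t=2 move(1) ⇒ at (0,5), heading west
no other 2-command option fits: unique.

face(W), move(1)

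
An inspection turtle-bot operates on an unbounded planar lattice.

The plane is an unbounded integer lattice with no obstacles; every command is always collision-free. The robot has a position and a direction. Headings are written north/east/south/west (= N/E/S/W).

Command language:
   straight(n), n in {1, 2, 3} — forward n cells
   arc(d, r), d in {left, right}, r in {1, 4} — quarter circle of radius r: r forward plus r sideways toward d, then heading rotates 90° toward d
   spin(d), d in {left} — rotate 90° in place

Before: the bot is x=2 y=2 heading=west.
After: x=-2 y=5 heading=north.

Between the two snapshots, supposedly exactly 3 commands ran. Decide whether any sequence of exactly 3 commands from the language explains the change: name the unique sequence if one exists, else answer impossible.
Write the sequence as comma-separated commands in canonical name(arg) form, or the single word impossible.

key: cell and facing (now N) both changed — the 3 commands mix motion and turning
begin: x=2 y=2 heading=west
t=1 straight(3) ⇒ x=-1 y=2 heading=west
t=2 arc(right, 1) ⇒ x=-2 y=3 heading=north
t=3 straight(2) ⇒ x=-2 y=5 heading=north
no rival 3-sequence matches.

straight(3), arc(right, 1), straight(2)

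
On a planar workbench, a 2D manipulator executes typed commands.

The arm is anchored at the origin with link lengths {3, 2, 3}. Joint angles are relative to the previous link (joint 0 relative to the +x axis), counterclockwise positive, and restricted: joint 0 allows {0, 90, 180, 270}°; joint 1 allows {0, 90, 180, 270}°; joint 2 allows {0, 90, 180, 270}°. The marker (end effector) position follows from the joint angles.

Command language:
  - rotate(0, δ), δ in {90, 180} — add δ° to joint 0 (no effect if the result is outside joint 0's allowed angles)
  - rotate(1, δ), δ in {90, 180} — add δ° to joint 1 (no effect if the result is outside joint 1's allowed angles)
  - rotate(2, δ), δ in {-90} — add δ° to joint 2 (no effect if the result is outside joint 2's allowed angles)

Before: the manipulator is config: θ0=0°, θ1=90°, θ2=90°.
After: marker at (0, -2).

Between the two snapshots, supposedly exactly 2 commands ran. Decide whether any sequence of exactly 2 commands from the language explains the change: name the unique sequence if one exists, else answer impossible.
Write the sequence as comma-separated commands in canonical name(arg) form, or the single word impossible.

rotate(0, 90), rotate(0, 90)

initial: config: θ0=0°, θ1=90°, θ2=90°
[1] after rotate(0, 90): config: θ0=90°, θ1=90°, θ2=90°
[2] after rotate(0, 90): config: θ0=180°, θ1=90°, θ2=90°
no rival 2-sequence matches.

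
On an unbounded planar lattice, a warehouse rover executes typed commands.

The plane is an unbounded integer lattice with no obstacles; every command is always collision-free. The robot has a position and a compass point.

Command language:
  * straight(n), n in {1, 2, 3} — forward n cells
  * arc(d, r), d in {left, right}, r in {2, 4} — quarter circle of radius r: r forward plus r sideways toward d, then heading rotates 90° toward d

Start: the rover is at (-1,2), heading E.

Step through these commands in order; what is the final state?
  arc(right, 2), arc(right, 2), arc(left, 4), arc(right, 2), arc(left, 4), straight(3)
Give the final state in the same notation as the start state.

at (-11,-15), heading S

initial: at (-1,2), heading E
1. arc(right, 2) → at (1,0), heading S
2. arc(right, 2) → at (-1,-2), heading W
3. arc(left, 4) → at (-5,-6), heading S
4. arc(right, 2) → at (-7,-8), heading W
5. arc(left, 4) → at (-11,-12), heading S
6. straight(3) → at (-11,-15), heading S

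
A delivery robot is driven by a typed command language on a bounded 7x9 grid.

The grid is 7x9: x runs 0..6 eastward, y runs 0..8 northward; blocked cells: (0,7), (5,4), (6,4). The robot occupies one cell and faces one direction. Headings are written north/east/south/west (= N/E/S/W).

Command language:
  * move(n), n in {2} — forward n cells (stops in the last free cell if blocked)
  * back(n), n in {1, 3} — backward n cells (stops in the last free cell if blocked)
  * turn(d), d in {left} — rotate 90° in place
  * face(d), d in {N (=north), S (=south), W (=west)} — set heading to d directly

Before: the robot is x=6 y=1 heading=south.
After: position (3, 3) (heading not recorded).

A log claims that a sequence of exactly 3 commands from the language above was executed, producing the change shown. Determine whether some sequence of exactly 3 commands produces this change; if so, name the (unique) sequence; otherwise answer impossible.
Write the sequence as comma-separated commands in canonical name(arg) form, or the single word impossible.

key: the first back(3) is stopped early by the blocked cell at (6,4)
t0: x=6 y=1 heading=south
1. back(3) → x=6 y=3 heading=south
2. turn(left) → x=6 y=3 heading=east
3. back(3) → x=3 y=3 heading=east
no rival 3-sequence matches.

back(3), turn(left), back(3)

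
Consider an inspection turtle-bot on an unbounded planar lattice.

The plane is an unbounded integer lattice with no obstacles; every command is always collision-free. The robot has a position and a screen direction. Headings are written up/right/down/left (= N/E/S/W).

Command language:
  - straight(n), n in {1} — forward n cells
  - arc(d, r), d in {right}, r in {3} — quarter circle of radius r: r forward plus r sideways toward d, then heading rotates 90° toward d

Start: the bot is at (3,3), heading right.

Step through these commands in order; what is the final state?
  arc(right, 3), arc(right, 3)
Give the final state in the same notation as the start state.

from: at (3,3), heading right
1. arc(right, 3) → at (6,0), heading down
2. arc(right, 3) → at (3,-3), heading left

at (3,-3), heading left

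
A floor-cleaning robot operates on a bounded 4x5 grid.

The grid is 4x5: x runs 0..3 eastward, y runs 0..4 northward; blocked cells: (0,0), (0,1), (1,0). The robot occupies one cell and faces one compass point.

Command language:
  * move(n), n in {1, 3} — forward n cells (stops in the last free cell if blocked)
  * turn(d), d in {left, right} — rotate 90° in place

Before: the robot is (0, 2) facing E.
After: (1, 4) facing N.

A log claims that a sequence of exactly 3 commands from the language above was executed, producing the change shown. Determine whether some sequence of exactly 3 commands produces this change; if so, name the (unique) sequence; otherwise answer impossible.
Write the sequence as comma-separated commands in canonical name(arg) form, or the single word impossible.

key: running move(3) before move(1) would end elsewhere — order is forced
initial: (0, 2) facing E
t=1 move(1) ⇒ (1, 2) facing E
t=2 turn(left) ⇒ (1, 2) facing N
t=3 move(3) ⇒ (1, 4) facing N
uniquely the one of 64 3-step routes that fits.

move(1), turn(left), move(3)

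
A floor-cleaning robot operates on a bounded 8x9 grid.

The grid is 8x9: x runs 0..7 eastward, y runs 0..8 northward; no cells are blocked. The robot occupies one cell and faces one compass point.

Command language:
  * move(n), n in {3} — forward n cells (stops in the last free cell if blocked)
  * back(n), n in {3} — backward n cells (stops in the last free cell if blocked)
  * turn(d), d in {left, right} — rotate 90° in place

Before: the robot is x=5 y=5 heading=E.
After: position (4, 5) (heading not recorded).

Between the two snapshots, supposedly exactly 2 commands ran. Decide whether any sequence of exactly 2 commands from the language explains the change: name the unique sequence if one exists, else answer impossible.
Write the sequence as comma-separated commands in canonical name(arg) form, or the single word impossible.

move(3), back(3)

key: order matters: swapping move(3) and back(3) lands elsewhere
initial: x=5 y=5 heading=E
1. move(3) → x=7 y=5 heading=E
2. back(3) → x=4 y=5 heading=E
uniquely the one of 16 2-step routes that fits.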